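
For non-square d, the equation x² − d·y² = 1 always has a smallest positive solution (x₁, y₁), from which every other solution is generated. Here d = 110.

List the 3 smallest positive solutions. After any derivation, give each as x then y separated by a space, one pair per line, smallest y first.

√110 → a₀=10, period (2,20); ℓ=2 even so k=1
i=0: a=10 ⇒ p=10, q=1
i=1: a=2 ⇒ p=21, q=2
fundamental: x₁=21, y₁=2  (since 441 − 110·4 = 1)
(x_2, y_2) = (21·21 + 110·2·2, 21·2 + 2·21) = (881, 84)
(x_3, y_3) = (21·881 + 110·2·84, 21·84 + 2·881) = (36981, 3526)

21 2
881 84
36981 3526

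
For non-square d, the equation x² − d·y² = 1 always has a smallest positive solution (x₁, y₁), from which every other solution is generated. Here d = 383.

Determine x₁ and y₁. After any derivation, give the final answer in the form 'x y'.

18768 959

√383 = [19; 1,1,3,19,3,1,1,38, …], period ℓ=8 (even) → k=7
i=0: a=19 ⇒ p=19, q=1
i=1: a=1 ⇒ p=20, q=1
i=2: a=1 ⇒ p=39, q=2
i=3: a=3 ⇒ p=137, q=7
…
i=5: a=3 ⇒ p=8063, q=412
i=6: a=1 ⇒ p=10705, q=547
i=7: a=1 ⇒ p=18768, q=959
(x₁, y₁) = (18768, 959);  18768² − 383·959² = 1 ✓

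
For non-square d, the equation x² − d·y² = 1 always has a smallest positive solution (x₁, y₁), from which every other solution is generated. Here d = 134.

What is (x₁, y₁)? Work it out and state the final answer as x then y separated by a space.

[11; 1,1,2,1,3,…,1,1,22] for √134; ℓ=14 ⇒ convergent index 13
k=0  a_k=11  p_k/q_k = 11/1
…
k=4  a_k=1  p_k/q_k = 81/7
k=5  a_k=3  p_k/q_k = 301/26
k=6  a_k=1  p_k/q_k = 382/33
…
k=8  a_k=1  p_k/q_k = 4503/389
…
k=12  a_k=1  p_k/q_k = 84029/7259
k=13  a_k=1  p_k/q_k = 145925/12606
(x₁, y₁) = (145925, 12606);  145925² − 134·12606² = 1 ✓

145925 12606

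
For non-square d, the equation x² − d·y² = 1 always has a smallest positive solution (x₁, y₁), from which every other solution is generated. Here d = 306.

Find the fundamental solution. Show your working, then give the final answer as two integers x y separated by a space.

√306 → a₀=17, period (2,34); ℓ=2 even so k=1
step 0: (17, 1)  from 17·(1,0) + (0,1)
step 1: (35, 2)  from 2·(17,1) + (1,0)
(x₁, y₁) = (35, 2);  35² − 306·2² = 1 ✓

35 2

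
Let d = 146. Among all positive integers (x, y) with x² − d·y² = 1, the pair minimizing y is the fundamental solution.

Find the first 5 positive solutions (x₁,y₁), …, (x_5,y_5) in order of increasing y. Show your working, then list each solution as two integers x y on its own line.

d=146: √d = [12; 12,24] (ℓ=2, even), read p_1/q_1
a_0=12:  p_0=12·1+0=12,  q_0=12·0+1=1
a_1=12:  p_1=12·12+1=145,  q_1=12·1+0=12
fundamental: x₁=145, y₁=12  (since 21025 − 146·144 = 1)
(145+12√146)^2 = 42049 + 3480√146
(145+12√146)^3 = 12194065 + 1009188√146
(145+12√146)^4 = 3536236801 + 292661040√146
(145+12√146)^5 = 1025496478225 + 84870692412√146

145 12
42049 3480
12194065 1009188
3536236801 292661040
1025496478225 84870692412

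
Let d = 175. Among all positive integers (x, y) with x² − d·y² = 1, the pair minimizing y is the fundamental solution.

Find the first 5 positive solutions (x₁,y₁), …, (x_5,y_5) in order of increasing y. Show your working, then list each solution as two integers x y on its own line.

√175 = [13; 4,2,1,2,4,26, …], period ℓ=6 (even) → k=5
k=0  a_k=13  p_k/q_k = 13/1
k=1  a_k=4  p_k/q_k = 53/4
k=2  a_k=2  p_k/q_k = 119/9
…
k=4  a_k=2  p_k/q_k = 463/35
k=5  a_k=4  p_k/q_k = 2024/153
→ (2024, 153).  Check: 2024²=4096576, 175·153²=4096575, difference 1.
n=2: (2024,153)∘(2024,153) = (2024·2024+175·153·153, 2024·153+153·2024) = (8193151,619344)
n=3: (8193151,619344)∘(2024,153) = (2024·8193151+175·153·619344, 2024·619344+153·8193151) = (33165873224,2507104359)
n=4: (33165873224,2507104359)∘(2024,153) = (2024·33165873224+175·153·2507104359, 2024·2507104359+153·33165873224) = (134255446617601,10148757825888)
n=5: (134255446617601,10148757825888)∘(2024,153) = (2024·134255446617601+175·153·10148757825888, 2024·10148757825888+153·134255446617601) = (543466014742175624,41082169172090265)

2024 153
8193151 619344
33165873224 2507104359
134255446617601 10148757825888
543466014742175624 41082169172090265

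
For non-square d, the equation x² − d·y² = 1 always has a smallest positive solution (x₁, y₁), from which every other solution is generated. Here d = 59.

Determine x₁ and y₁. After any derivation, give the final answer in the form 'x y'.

530 69

[7; 1,2,7,2,1,14] for √59; ℓ=6 ⇒ convergent index 5
i=0: a=7 ⇒ p=7, q=1
…
i=4: a=2 ⇒ p=361, q=47
i=5: a=1 ⇒ p=530, q=69
→ (530, 69).  Check: 530²=280900, 59·69²=280899, difference 1.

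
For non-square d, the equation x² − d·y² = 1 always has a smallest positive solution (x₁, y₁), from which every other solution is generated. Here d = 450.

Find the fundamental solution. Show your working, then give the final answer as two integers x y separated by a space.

19601 924

[21; 4,1,2,4,2,1,4,42] for √450; ℓ=8 ⇒ convergent index 7
step 0: (21, 1)  from 21·(1,0) + (0,1)
…
step 3: (297, 14)  from 2·(106,5) + (85,4)
step 4: (1294, 61)  from 4·(297,14) + (106,5)
…
step 6: (4179, 197)  from 1·(2885,136) + (1294,61)
step 7: (19601, 924)  from 4·(4179,197) + (2885,136)
fundamental: x₁=19601, y₁=924  (since 384199201 − 450·853776 = 1)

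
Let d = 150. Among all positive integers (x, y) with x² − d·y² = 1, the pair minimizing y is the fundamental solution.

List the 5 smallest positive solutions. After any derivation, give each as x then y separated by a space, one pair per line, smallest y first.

√150 = [12; 4,24, …], period ℓ=2 (even) → k=1
i=0: a=12 ⇒ p=12, q=1
i=1: a=4 ⇒ p=49, q=4
(x₁, y₁) = (49, 4);  49² − 150·4² = 1 ✓
n=2: (49,4)∘(49,4) = (49·49+150·4·4, 49·4+4·49) = (4801,392)
n=3: (4801,392)∘(49,4) = (49·4801+150·4·392, 49·392+4·4801) = (470449,38412)
n=4: (470449,38412)∘(49,4) = (49·470449+150·4·38412, 49·38412+4·470449) = (46099201,3763984)
n=5: (46099201,3763984)∘(49,4) = (49·46099201+150·4·3763984, 49·3763984+4·46099201) = (4517251249,368832020)

49 4
4801 392
470449 38412
46099201 3763984
4517251249 368832020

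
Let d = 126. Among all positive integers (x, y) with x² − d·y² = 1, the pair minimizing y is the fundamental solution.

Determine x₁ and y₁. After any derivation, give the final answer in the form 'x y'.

d=126: √d = [11; 4,2,4,22] (ℓ=4, even), read p_3/q_3
step 0: (11, 1)  from 11·(1,0) + (0,1)
step 1: (45, 4)  from 4·(11,1) + (1,0)
step 2: (101, 9)  from 2·(45,4) + (11,1)
step 3: (449, 40)  from 4·(101,9) + (45,4)
→ (449, 40).  Check: 449²=201601, 126·40²=201600, difference 1.

449 40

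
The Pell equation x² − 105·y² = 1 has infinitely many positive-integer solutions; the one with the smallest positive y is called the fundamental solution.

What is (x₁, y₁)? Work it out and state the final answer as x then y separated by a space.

41 4

√105 → a₀=10, period (4,20); ℓ=2 even so k=1
k=0  a_k=10  p_k/q_k = 10/1
k=1  a_k=4  p_k/q_k = 41/4
→ (41, 4).  Check: 41²=1681, 105·4²=1680, difference 1.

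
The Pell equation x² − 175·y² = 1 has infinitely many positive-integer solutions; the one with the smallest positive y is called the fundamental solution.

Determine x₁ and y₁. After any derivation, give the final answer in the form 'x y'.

2024 153

√175 = [13; 4,2,1,2,4,26, …], period ℓ=6 (even) → k=5
step 0: (13, 1)  from 13·(1,0) + (0,1)
step 1: (53, 4)  from 4·(13,1) + (1,0)
step 2: (119, 9)  from 2·(53,4) + (13,1)
…
step 4: (463, 35)  from 2·(172,13) + (119,9)
step 5: (2024, 153)  from 4·(463,35) + (172,13)
fundamental: x₁=2024, y₁=153  (since 4096576 − 175·23409 = 1)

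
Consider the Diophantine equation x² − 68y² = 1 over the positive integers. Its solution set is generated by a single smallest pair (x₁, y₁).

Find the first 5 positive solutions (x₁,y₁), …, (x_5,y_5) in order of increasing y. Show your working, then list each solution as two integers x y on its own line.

√68 → a₀=8, period (4,16); ℓ=2 even so k=1
a_0=8:  p_0=8·1+0=8,  q_0=8·0+1=1
a_1=4:  p_1=4·8+1=33,  q_1=4·1+0=4
(x₁, y₁) = (33, 4);  33² − 68·4² = 1 ✓
n=2: (33,4)∘(33,4) = (33·33+68·4·4, 33·4+4·33) = (2177,264)
n=3: (2177,264)∘(33,4) = (33·2177+68·4·264, 33·264+4·2177) = (143649,17420)
n=4: (143649,17420)∘(33,4) = (33·143649+68·4·17420, 33·17420+4·143649) = (9478657,1149456)
n=5: (9478657,1149456)∘(33,4) = (33·9478657+68·4·1149456, 33·1149456+4·9478657) = (625447713,75846676)

33 4
2177 264
143649 17420
9478657 1149456
625447713 75846676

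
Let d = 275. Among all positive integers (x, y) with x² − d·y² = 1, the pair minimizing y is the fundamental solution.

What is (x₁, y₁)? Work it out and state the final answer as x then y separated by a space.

[16; 1,1,2,1,1,32] for √275; ℓ=6 ⇒ convergent index 5
a_0=16:  p_0=16·1+0=16,  q_0=16·0+1=1
…
a_3=2:  p_3=2·33+17=83,  q_3=2·2+1=5
a_4=1:  p_4=1·83+33=116,  q_4=1·5+2=7
a_5=1:  p_5=1·116+83=199,  q_5=1·7+5=12
fundamental: x₁=199, y₁=12  (since 39601 − 275·144 = 1)

199 12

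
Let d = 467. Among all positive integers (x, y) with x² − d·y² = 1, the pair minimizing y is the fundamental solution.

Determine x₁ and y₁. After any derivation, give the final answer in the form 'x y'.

d=467: √d = [21; 1,1,1,1,3,…,1,1,42] (ℓ=14, even), read p_13/q_13
step 0: (21, 1)  from 21·(1,0) + (0,1)
…
step 3: (65, 3)  from 1·(43,2) + (22,1)
step 4: (108, 5)  from 1·(65,3) + (43,2)
…
step 6: (1275, 59)  from 3·(389,18) + (108,5)
step 7: (27164, 1257)  from 21·(1275,59) + (389,18)
…
step 10: (358232, 16577)  from 1·(275465,12747) + (82767,3830)
step 11: (633697, 29324)  from 1·(358232,16577) + (275465,12747)
step 12: (991929, 45901)  from 1·(633697,29324) + (358232,16577)
step 13: (1625626, 75225)  from 1·(991929,45901) + (633697,29324)
(x₁, y₁) = (1625626, 75225);  1625626² − 467·75225² = 1 ✓

1625626 75225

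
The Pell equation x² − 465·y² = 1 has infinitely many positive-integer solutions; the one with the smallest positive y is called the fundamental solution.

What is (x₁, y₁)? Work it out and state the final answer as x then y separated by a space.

15871 736

[21; 1,1,3,2,2,2,3,1,1,42] for √465; ℓ=10 ⇒ convergent index 9
k=0  a_k=21  p_k/q_k = 21/1
…
k=4  a_k=2  p_k/q_k = 345/16
…
k=6  a_k=2  p_k/q_k = 2027/94
…
k=8  a_k=1  p_k/q_k = 8949/415
k=9  a_k=1  p_k/q_k = 15871/736
fundamental: x₁=15871, y₁=736  (since 251888641 − 465·541696 = 1)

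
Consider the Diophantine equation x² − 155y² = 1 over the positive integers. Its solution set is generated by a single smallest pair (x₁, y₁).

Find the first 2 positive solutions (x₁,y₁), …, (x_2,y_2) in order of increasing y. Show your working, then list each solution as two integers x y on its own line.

249 20
124001 9960

d=155: √d = [12; 2,4,2,24] (ℓ=4, even), read p_3/q_3
k=0  a_k=12  p_k/q_k = 12/1
…
k=2  a_k=4  p_k/q_k = 112/9
k=3  a_k=2  p_k/q_k = 249/20
→ (249, 20).  Check: 249²=62001, 155·20²=62000, difference 1.
(249+20√155)^2 = 124001 + 9960√155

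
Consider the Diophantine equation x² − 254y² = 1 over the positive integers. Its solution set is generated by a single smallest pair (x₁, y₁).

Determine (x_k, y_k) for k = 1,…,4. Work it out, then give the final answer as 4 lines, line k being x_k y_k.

√254 = [15; 1,14,1,30, …], period ℓ=4 (even) → k=3
a_0=15:  p_0=15·1+0=15,  q_0=15·0+1=1
a_1=1:  p_1=1·15+1=16,  q_1=1·1+0=1
a_2=14:  p_2=14·16+15=239,  q_2=14·1+1=15
a_3=1:  p_3=1·239+16=255,  q_3=1·15+1=16
→ (255, 16).  Check: 255²=65025, 254·16²=65024, difference 1.
n=2: (255,16)∘(255,16) = (255·255+254·16·16, 255·16+16·255) = (130049,8160)
n=3: (130049,8160)∘(255,16) = (255·130049+254·16·8160, 255·8160+16·130049) = (66324735,4161584)
n=4: (66324735,4161584)∘(255,16) = (255·66324735+254·16·4161584, 255·4161584+16·66324735) = (33825484801,2122399680)

255 16
130049 8160
66324735 4161584
33825484801 2122399680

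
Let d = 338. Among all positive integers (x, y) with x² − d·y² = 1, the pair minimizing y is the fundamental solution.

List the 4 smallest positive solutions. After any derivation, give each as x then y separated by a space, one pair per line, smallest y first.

114243 6214
26102926097 1419812004
5964153172084899 324407165539730
1362725501650887306817 74122495624090936776

d=338: √d = [18; 2,1,1,2,36] (ℓ=5, odd), read p_9/q_9
a_0=18:  p_0=18·1+0=18,  q_0=18·0+1=1
a_1=2:  p_1=2·18+1=37,  q_1=2·1+0=2
…
a_5=36:  p_5=36·239+92=8696,  q_5=36·13+5=473
…
a_8=1:  p_8=1·26327+17631=43958,  q_8=1·1432+959=2391
a_9=2:  p_9=2·43958+26327=114243,  q_9=2·2391+1432=6214
(x₁, y₁) = (114243, 6214);  114243² − 338·6214² = 1 ✓
k=2:  x_2 = 114243·114243+338·6214·6214 = 26102926097,  y_2 = 114243·6214+6214·114243 = 1419812004
k=3:  x_3 = 114243·26102926097+338·6214·1419812004 = 5964153172084899,  y_3 = 114243·1419812004+6214·26102926097 = 324407165539730
k=4:  x_4 = 114243·5964153172084899+338·6214·324407165539730 = 1362725501650887306817,  y_4 = 114243·324407165539730+6214·5964153172084899 = 74122495624090936776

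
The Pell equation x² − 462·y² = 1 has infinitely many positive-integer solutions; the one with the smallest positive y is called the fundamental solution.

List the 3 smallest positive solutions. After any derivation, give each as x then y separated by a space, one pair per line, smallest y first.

d=462: √d = [21; 2,42] (ℓ=2, even), read p_1/q_1
i=0: a=21 ⇒ p=21, q=1
i=1: a=2 ⇒ p=43, q=2
→ (43, 2).  Check: 43²=1849, 462·2²=1848, difference 1.
(x_2, y_2) = (43·43 + 462·2·2, 43·2 + 2·43) = (3697, 172)
(x_3, y_3) = (43·3697 + 462·2·172, 43·172 + 2·3697) = (317899, 14790)

43 2
3697 172
317899 14790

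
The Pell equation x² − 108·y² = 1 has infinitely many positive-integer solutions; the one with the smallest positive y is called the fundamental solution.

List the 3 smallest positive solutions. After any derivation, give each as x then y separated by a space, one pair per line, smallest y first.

1351 130
3650401 351260
9863382151 949104390

√108 = [10; 2,1,1,4,1,1,2,20, …], period ℓ=8 (even) → k=7
i=0: a=10 ⇒ p=10, q=1
…
i=2: a=1 ⇒ p=31, q=3
i=3: a=1 ⇒ p=52, q=5
i=4: a=4 ⇒ p=239, q=23
i=5: a=1 ⇒ p=291, q=28
i=6: a=1 ⇒ p=530, q=51
i=7: a=2 ⇒ p=1351, q=130
fundamental: x₁=1351, y₁=130  (since 1825201 − 108·16900 = 1)
n=2: (1351,130)∘(1351,130) = (1351·1351+108·130·130, 1351·130+130·1351) = (3650401,351260)
n=3: (3650401,351260)∘(1351,130) = (1351·3650401+108·130·351260, 1351·351260+130·3650401) = (9863382151,949104390)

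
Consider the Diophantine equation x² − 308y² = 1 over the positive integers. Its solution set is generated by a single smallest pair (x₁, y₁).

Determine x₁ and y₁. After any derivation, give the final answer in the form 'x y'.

d=308: √d = [17; 1,1,4,1,1,34] (ℓ=6, even), read p_5/q_5
k=0  a_k=17  p_k/q_k = 17/1
…
k=4  a_k=1  p_k/q_k = 193/11
k=5  a_k=1  p_k/q_k = 351/20
(x₁, y₁) = (351, 20);  351² − 308·20² = 1 ✓

351 20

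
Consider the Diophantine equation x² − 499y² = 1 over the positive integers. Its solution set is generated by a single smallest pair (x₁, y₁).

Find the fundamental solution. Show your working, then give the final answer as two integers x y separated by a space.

√499 → a₀=22, period (2,1,21,1,2,44); ℓ=6 even so k=5
a_0=22:  p_0=22·1+0=22,  q_0=22·0+1=1
…
a_4=1:  p_4=1·1452+67=1519,  q_4=1·65+3=68
a_5=2:  p_5=2·1519+1452=4490,  q_5=2·68+65=201
(x₁, y₁) = (4490, 201);  4490² − 499·201² = 1 ✓

4490 201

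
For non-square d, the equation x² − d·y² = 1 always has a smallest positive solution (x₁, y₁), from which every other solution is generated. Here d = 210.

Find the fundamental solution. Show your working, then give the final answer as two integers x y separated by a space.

[14; 2,28] for √210; ℓ=2 ⇒ convergent index 1
a_0=14:  p_0=14·1+0=14,  q_0=14·0+1=1
a_1=2:  p_1=2·14+1=29,  q_1=2·1+0=2
→ (29, 2).  Check: 29²=841, 210·2²=840, difference 1.

29 2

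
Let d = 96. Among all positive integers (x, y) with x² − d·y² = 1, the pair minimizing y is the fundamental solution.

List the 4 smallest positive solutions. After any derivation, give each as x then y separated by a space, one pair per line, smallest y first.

[9; 1,3,1,18] for √96; ℓ=4 ⇒ convergent index 3
a_0=9:  p_0=9·1+0=9,  q_0=9·0+1=1
…
a_2=3:  p_2=3·10+9=39,  q_2=3·1+1=4
a_3=1:  p_3=1·39+10=49,  q_3=1·4+1=5
fundamental: x₁=49, y₁=5  (since 2401 − 96·25 = 1)
n=2: (49,5)∘(49,5) = (49·49+96·5·5, 49·5+5·49) = (4801,490)
n=3: (4801,490)∘(49,5) = (49·4801+96·5·490, 49·490+5·4801) = (470449,48015)
n=4: (470449,48015)∘(49,5) = (49·470449+96·5·48015, 49·48015+5·470449) = (46099201,4704980)

49 5
4801 490
470449 48015
46099201 4704980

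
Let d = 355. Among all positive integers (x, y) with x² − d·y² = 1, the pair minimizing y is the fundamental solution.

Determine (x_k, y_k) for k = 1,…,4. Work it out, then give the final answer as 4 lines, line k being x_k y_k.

954809 50676
1823320452961 96771801768
3481845556741524089 184797174548553948
6648994948371812427335041 352892010866963721270096

√355 → a₀=18, period (1,5,3,3,1,6,1,3,3,5,1,36); ℓ=12 even so k=11
step 0: (18, 1)  from 18·(1,0) + (0,1)
…
step 3: (358, 19)  from 3·(113,6) + (19,1)
step 4: (1187, 63)  from 3·(358,19) + (113,6)
step 5: (1545, 82)  from 1·(1187,63) + (358,19)
…
step 8: (46463, 2466)  from 3·(12002,637) + (10457,555)
…
step 10: (803418, 42641)  from 5·(151391,8035) + (46463,2466)
step 11: (954809, 50676)  from 1·(803418,42641) + (151391,8035)
(x₁, y₁) = (954809, 50676);  954809² − 355·50676² = 1 ✓
(954809+50676√355)^2 = 1823320452961 + 96771801768√355
(954809+50676√355)^3 = 3481845556741524089 + 184797174548553948√355
(954809+50676√355)^4 = 6648994948371812427335041 + 352892010866963721270096√355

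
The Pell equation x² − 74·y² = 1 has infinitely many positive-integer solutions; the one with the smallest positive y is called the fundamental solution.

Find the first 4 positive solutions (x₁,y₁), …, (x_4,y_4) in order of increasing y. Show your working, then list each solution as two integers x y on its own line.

[8; 1,1,1,1,16] for √74; ℓ=5 ⇒ convergent index 9
i=0: a=8 ⇒ p=8, q=1
…
i=2: a=1 ⇒ p=17, q=2
i=3: a=1 ⇒ p=26, q=3
…
i=5: a=16 ⇒ p=714, q=83
i=6: a=1 ⇒ p=757, q=88
i=7: a=1 ⇒ p=1471, q=171
i=8: a=1 ⇒ p=2228, q=259
i=9: a=1 ⇒ p=3699, q=430
→ (3699, 430).  Check: 3699²=13682601, 74·430²=13682600, difference 1.
(3699+430√74)^2 = 27365201 + 3181140√74
(3699+430√74)^3 = 202447753299 + 23534073290√74
(3699+430√74)^4 = 1497708451540801 + 174105071018280√74

3699 430
27365201 3181140
202447753299 23534073290
1497708451540801 174105071018280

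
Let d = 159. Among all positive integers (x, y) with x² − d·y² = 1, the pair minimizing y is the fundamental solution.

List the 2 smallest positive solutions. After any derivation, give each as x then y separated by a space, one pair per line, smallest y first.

1324 105
3505951 278040

d=159: √d = [12; 1,1,1,1,3,1,1,1,1,24] (ℓ=10, even), read p_9/q_9
i=0: a=12 ⇒ p=12, q=1
i=1: a=1 ⇒ p=13, q=1
…
i=3: a=1 ⇒ p=38, q=3
…
i=5: a=3 ⇒ p=227, q=18
…
i=8: a=1 ⇒ p=807, q=64
i=9: a=1 ⇒ p=1324, q=105
(x₁, y₁) = (1324, 105);  1324² − 159·105² = 1 ✓
k=2:  x_2 = 1324·1324+159·105·105 = 3505951,  y_2 = 1324·105+105·1324 = 278040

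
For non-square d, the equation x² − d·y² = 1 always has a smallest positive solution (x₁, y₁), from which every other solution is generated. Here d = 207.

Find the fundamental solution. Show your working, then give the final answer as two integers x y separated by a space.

d=207: √d = [14; 2,1,1,2,1,1,2,28] (ℓ=8, even), read p_7/q_7
i=0: a=14 ⇒ p=14, q=1
i=1: a=2 ⇒ p=29, q=2
i=2: a=1 ⇒ p=43, q=3
i=3: a=1 ⇒ p=72, q=5
i=4: a=2 ⇒ p=187, q=13
i=5: a=1 ⇒ p=259, q=18
i=6: a=1 ⇒ p=446, q=31
i=7: a=2 ⇒ p=1151, q=80
fundamental: x₁=1151, y₁=80  (since 1324801 − 207·6400 = 1)

1151 80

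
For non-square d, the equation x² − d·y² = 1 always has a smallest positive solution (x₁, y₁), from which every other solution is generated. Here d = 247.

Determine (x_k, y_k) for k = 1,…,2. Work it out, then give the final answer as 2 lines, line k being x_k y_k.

d=247: √d = [15; 1,2,1,1,9,1,9,1,1,2,1,30] (ℓ=12, even), read p_11/q_11
k=0  a_k=15  p_k/q_k = 15/1
…
k=3  a_k=1  p_k/q_k = 63/4
k=4  a_k=1  p_k/q_k = 110/7
…
k=6  a_k=1  p_k/q_k = 1163/74
k=7  a_k=9  p_k/q_k = 11520/733
k=8  a_k=1  p_k/q_k = 12683/807
k=9  a_k=1  p_k/q_k = 24203/1540
k=10  a_k=2  p_k/q_k = 61089/3887
k=11  a_k=1  p_k/q_k = 85292/5427
→ (85292, 5427).  Check: 85292²=7274725264, 247·5427²=7274725263, difference 1.
k=2:  x_2 = 85292·85292+247·5427·5427 = 14549450527,  y_2 = 85292·5427+5427·85292 = 925759368

85292 5427
14549450527 925759368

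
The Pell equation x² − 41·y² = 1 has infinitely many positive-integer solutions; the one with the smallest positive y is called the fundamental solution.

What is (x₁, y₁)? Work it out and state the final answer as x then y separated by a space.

2049 320

[6; 2,2,12] for √41; ℓ=3 ⇒ convergent index 5
step 0: (6, 1)  from 6·(1,0) + (0,1)
step 1: (13, 2)  from 2·(6,1) + (1,0)
step 2: (32, 5)  from 2·(13,2) + (6,1)
step 3: (397, 62)  from 12·(32,5) + (13,2)
step 4: (826, 129)  from 2·(397,62) + (32,5)
step 5: (2049, 320)  from 2·(826,129) + (397,62)
fundamental: x₁=2049, y₁=320  (since 4198401 − 41·102400 = 1)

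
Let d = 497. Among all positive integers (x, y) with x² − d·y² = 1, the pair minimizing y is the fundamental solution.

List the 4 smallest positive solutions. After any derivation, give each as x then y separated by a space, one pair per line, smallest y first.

1201887 53912
2889064721537 129592263888
6944658661946678751 311510514535059400
16693389930459326703284737 748800875565868281911712

√497 → a₀=22, period (3,2,2,5,6,5,2,2,3,44); ℓ=10 even so k=9
k=0  a_k=22  p_k/q_k = 22/1
k=1  a_k=3  p_k/q_k = 67/3
k=2  a_k=2  p_k/q_k = 156/7
k=3  a_k=2  p_k/q_k = 379/17
k=4  a_k=5  p_k/q_k = 2051/92
k=5  a_k=6  p_k/q_k = 12685/569
k=6  a_k=5  p_k/q_k = 65476/2937
k=7  a_k=2  p_k/q_k = 143637/6443
k=8  a_k=2  p_k/q_k = 352750/15823
k=9  a_k=3  p_k/q_k = 1201887/53912
(x₁, y₁) = (1201887, 53912);  1201887² − 497·53912² = 1 ✓
k=2:  x_2 = 1201887·1201887+497·53912·53912 = 2889064721537,  y_2 = 1201887·53912+53912·1201887 = 129592263888
k=3:  x_3 = 1201887·2889064721537+497·53912·129592263888 = 6944658661946678751,  y_3 = 1201887·129592263888+53912·2889064721537 = 311510514535059400
k=4:  x_4 = 1201887·6944658661946678751+497·53912·311510514535059400 = 16693389930459326703284737,  y_4 = 1201887·311510514535059400+53912·6944658661946678751 = 748800875565868281911712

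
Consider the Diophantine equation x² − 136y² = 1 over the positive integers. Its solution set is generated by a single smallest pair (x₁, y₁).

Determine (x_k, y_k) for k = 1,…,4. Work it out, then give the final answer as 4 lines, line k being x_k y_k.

35 3
2449 210
171395 14697
11995201 1028580

[11; 1,1,1,22] for √136; ℓ=4 ⇒ convergent index 3
k=0  a_k=11  p_k/q_k = 11/1
…
k=2  a_k=1  p_k/q_k = 23/2
k=3  a_k=1  p_k/q_k = 35/3
fundamental: x₁=35, y₁=3  (since 1225 − 136·9 = 1)
(x_2, y_2) = (35·35 + 136·3·3, 35·3 + 3·35) = (2449, 210)
(x_3, y_3) = (35·2449 + 136·3·210, 35·210 + 3·2449) = (171395, 14697)
(x_4, y_4) = (35·171395 + 136·3·14697, 35·14697 + 3·171395) = (11995201, 1028580)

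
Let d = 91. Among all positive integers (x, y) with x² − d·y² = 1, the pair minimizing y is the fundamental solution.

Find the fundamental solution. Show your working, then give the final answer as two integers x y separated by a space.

1574 165

√91 → a₀=9, period (1,1,5,1,5,1,1,18); ℓ=8 even so k=7
i=0: a=9 ⇒ p=9, q=1
…
i=2: a=1 ⇒ p=19, q=2
…
i=4: a=1 ⇒ p=124, q=13
i=5: a=5 ⇒ p=725, q=76
i=6: a=1 ⇒ p=849, q=89
i=7: a=1 ⇒ p=1574, q=165
fundamental: x₁=1574, y₁=165  (since 2477476 − 91·27225 = 1)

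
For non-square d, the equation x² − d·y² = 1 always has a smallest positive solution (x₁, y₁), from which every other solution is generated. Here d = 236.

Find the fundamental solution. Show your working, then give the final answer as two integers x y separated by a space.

561799 36570

[15; 2,1,3,5,1,6,1,5,3,1,2,30] for √236; ℓ=12 ⇒ convergent index 11
a_0=15:  p_0=15·1+0=15,  q_0=15·0+1=1
…
a_2=1:  p_2=1·31+15=46,  q_2=1·2+1=3
a_3=3:  p_3=3·46+31=169,  q_3=3·3+2=11
a_4=5:  p_4=5·169+46=891,  q_4=5·11+3=58
…
a_8=5:  p_8=5·8311+7251=48806,  q_8=5·541+472=3177
…
a_10=1:  p_10=1·154729+48806=203535,  q_10=1·10072+3177=13249
a_11=2:  p_11=2·203535+154729=561799,  q_11=2·13249+10072=36570
fundamental: x₁=561799, y₁=36570  (since 315618116401 − 236·1337364900 = 1)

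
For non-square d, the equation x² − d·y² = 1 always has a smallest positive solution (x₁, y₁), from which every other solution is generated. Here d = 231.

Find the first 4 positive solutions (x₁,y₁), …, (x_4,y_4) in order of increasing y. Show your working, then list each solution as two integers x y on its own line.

76 5
11551 760
1755676 115515
266851201 17557520

√231 → a₀=15, period (5,30); ℓ=2 even so k=1
a_0=15:  p_0=15·1+0=15,  q_0=15·0+1=1
a_1=5:  p_1=5·15+1=76,  q_1=5·1+0=5
→ (76, 5).  Check: 76²=5776, 231·5²=5775, difference 1.
n=2: (76,5)∘(76,5) = (76·76+231·5·5, 76·5+5·76) = (11551,760)
n=3: (11551,760)∘(76,5) = (76·11551+231·5·760, 76·760+5·11551) = (1755676,115515)
n=4: (1755676,115515)∘(76,5) = (76·1755676+231·5·115515, 76·115515+5·1755676) = (266851201,17557520)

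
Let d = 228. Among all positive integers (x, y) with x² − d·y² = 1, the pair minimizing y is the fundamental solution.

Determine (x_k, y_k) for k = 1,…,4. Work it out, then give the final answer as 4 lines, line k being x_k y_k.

151 10
45601 3020
13771351 912030
4158902401 275430040

√228 = [15; 10,30, …], period ℓ=2 (even) → k=1
i=0: a=15 ⇒ p=15, q=1
i=1: a=10 ⇒ p=151, q=10
(x₁, y₁) = (151, 10);  151² − 228·10² = 1 ✓
k=2:  x_2 = 151·151+228·10·10 = 45601,  y_2 = 151·10+10·151 = 3020
k=3:  x_3 = 151·45601+228·10·3020 = 13771351,  y_3 = 151·3020+10·45601 = 912030
k=4:  x_4 = 151·13771351+228·10·912030 = 4158902401,  y_4 = 151·912030+10·13771351 = 275430040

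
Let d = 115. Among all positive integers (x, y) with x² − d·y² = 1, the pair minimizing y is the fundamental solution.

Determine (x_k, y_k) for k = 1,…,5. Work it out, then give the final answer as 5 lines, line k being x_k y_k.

1126 105
2535751 236460
5710510126 532507815
12860066268001 1199207362920
28960863525028126 2700614448788025

d=115: √d = [10; 1,2,1,1,1,1,1,2,1,20] (ℓ=10, even), read p_9/q_9
k=0  a_k=10  p_k/q_k = 10/1
…
k=2  a_k=2  p_k/q_k = 32/3
…
k=5  a_k=1  p_k/q_k = 118/11
k=6  a_k=1  p_k/q_k = 193/18
k=7  a_k=1  p_k/q_k = 311/29
k=8  a_k=2  p_k/q_k = 815/76
k=9  a_k=1  p_k/q_k = 1126/105
(x₁, y₁) = (1126, 105);  1126² − 115·105² = 1 ✓
n=2: (1126,105)∘(1126,105) = (1126·1126+115·105·105, 1126·105+105·1126) = (2535751,236460)
n=3: (2535751,236460)∘(1126,105) = (1126·2535751+115·105·236460, 1126·236460+105·2535751) = (5710510126,532507815)
n=4: (5710510126,532507815)∘(1126,105) = (1126·5710510126+115·105·532507815, 1126·532507815+105·5710510126) = (12860066268001,1199207362920)
n=5: (12860066268001,1199207362920)∘(1126,105) = (1126·12860066268001+115·105·1199207362920, 1126·1199207362920+105·12860066268001) = (28960863525028126,2700614448788025)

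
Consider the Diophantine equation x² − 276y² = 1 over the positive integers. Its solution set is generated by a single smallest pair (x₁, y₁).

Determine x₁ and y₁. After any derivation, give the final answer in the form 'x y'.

7775 468

√276 → a₀=16, period (1,1,1,1,2,2,2,1,1,1,1,32); ℓ=12 even so k=11
i=0: a=16 ⇒ p=16, q=1
…
i=2: a=1 ⇒ p=33, q=2
i=3: a=1 ⇒ p=50, q=3
…
i=5: a=2 ⇒ p=216, q=13
i=6: a=2 ⇒ p=515, q=31
i=7: a=2 ⇒ p=1246, q=75
i=8: a=1 ⇒ p=1761, q=106
i=9: a=1 ⇒ p=3007, q=181
i=10: a=1 ⇒ p=4768, q=287
i=11: a=1 ⇒ p=7775, q=468
→ (7775, 468).  Check: 7775²=60450625, 276·468²=60450624, difference 1.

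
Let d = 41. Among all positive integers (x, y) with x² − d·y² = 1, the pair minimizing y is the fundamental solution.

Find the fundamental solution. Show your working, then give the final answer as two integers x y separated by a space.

2049 320

√41 → a₀=6, period (2,2,12); ℓ=3 odd so k=5
k=0  a_k=6  p_k/q_k = 6/1
k=1  a_k=2  p_k/q_k = 13/2
…
k=3  a_k=12  p_k/q_k = 397/62
k=4  a_k=2  p_k/q_k = 826/129
k=5  a_k=2  p_k/q_k = 2049/320
(x₁, y₁) = (2049, 320);  2049² − 41·320² = 1 ✓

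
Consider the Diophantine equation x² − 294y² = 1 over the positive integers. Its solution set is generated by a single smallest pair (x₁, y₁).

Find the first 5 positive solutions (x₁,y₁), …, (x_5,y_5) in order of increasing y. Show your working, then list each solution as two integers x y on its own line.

[17; 6,1,4,1,6,34] for √294; ℓ=6 ⇒ convergent index 5
step 0: (17, 1)  from 17·(1,0) + (0,1)
step 1: (103, 6)  from 6·(17,1) + (1,0)
step 2: (120, 7)  from 1·(103,6) + (17,1)
step 3: (583, 34)  from 4·(120,7) + (103,6)
step 4: (703, 41)  from 1·(583,34) + (120,7)
step 5: (4801, 280)  from 6·(703,41) + (583,34)
(x₁, y₁) = (4801, 280);  4801² − 294·280² = 1 ✓
k=2:  x_2 = 4801·4801+294·280·280 = 46099201,  y_2 = 4801·280+280·4801 = 2688560
k=3:  x_3 = 4801·46099201+294·280·2688560 = 442644523201,  y_3 = 4801·2688560+280·46099201 = 25815552840
k=4:  x_4 = 4801·442644523201+294·280·25815552840 = 4250272665676801,  y_4 = 4801·25815552840+280·442644523201 = 247880935681120
k=5:  x_5 = 4801·4250272665676801+294·280·247880935681120 = 40811117693184120001,  y_5 = 4801·247880935681120+280·4250272665676801 = 2380152718594561400

4801 280
46099201 2688560
442644523201 25815552840
4250272665676801 247880935681120
40811117693184120001 2380152718594561400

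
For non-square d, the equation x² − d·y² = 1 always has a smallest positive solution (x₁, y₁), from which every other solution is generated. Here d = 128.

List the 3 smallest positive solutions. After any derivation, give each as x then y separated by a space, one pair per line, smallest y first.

577 51
665857 58854
768398401 67917465

[11; 3,5,3,22] for √128; ℓ=4 ⇒ convergent index 3
k=0  a_k=11  p_k/q_k = 11/1
k=1  a_k=3  p_k/q_k = 34/3
k=2  a_k=5  p_k/q_k = 181/16
k=3  a_k=3  p_k/q_k = 577/51
fundamental: x₁=577, y₁=51  (since 332929 − 128·2601 = 1)
k=2:  x_2 = 577·577+128·51·51 = 665857,  y_2 = 577·51+51·577 = 58854
k=3:  x_3 = 577·665857+128·51·58854 = 768398401,  y_3 = 577·58854+51·665857 = 67917465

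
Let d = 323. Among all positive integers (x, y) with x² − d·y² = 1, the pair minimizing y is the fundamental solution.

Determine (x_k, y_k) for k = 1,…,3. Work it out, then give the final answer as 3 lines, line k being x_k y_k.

d=323: √d = [17; 1,34] (ℓ=2, even), read p_1/q_1
k=0  a_k=17  p_k/q_k = 17/1
k=1  a_k=1  p_k/q_k = 18/1
fundamental: x₁=18, y₁=1  (since 324 − 323·1 = 1)
k=2:  x_2 = 18·18+323·1·1 = 647,  y_2 = 18·1+1·18 = 36
k=3:  x_3 = 18·647+323·1·36 = 23274,  y_3 = 18·36+1·647 = 1295

18 1
647 36
23274 1295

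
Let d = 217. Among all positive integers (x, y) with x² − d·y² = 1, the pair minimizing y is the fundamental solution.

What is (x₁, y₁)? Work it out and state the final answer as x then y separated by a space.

3844063 260952

d=217: √d = [14; 1,2,1,2,1,…,2,1,28] (ℓ=16, even), read p_15/q_15
a_0=14:  p_0=14·1+0=14,  q_0=14·0+1=1
…
a_2=2:  p_2=2·15+14=44,  q_2=2·1+1=3
a_3=1:  p_3=1·44+15=59,  q_3=1·3+1=4
…
a_6=1:  p_6=1·221+162=383,  q_6=1·15+11=26
…
a_8=4:  p_8=4·3668+383=15055,  q_8=4·249+26=1022
a_9=9:  p_9=9·15055+3668=139163,  q_9=9·1022+249=9447
a_10=1:  p_10=1·139163+15055=154218,  q_10=1·9447+1022=10469
a_11=1:  p_11=1·154218+139163=293381,  q_11=1·10469+9447=19916
…
a_14=2:  p_14=2·1034361+740980=2809702,  q_14=2·70217+50301=190735
a_15=1:  p_15=1·2809702+1034361=3844063,  q_15=1·190735+70217=260952
→ (3844063, 260952).  Check: 3844063²=14776820347969, 217·260952²=14776820347968, difference 1.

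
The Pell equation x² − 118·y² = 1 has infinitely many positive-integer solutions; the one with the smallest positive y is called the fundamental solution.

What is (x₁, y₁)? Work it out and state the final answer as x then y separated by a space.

306917 28254

[10; 1,6,3,2,10,2,3,6,1,20] for √118; ℓ=10 ⇒ convergent index 9
a_0=10:  p_0=10·1+0=10,  q_0=10·0+1=1
…
a_2=6:  p_2=6·11+10=76,  q_2=6·1+1=7
…
a_4=2:  p_4=2·239+76=554,  q_4=2·22+7=51
a_5=10:  p_5=10·554+239=5779,  q_5=10·51+22=532
a_6=2:  p_6=2·5779+554=12112,  q_6=2·532+51=1115
a_7=3:  p_7=3·12112+5779=42115,  q_7=3·1115+532=3877
a_8=6:  p_8=6·42115+12112=264802,  q_8=6·3877+1115=24377
a_9=1:  p_9=1·264802+42115=306917,  q_9=1·24377+3877=28254
→ (306917, 28254).  Check: 306917²=94198044889, 118·28254²=94198044888, difference 1.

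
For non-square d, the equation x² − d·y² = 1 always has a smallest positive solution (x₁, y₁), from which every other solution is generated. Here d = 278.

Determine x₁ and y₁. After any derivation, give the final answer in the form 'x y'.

2501 150

d=278: √d = [16; 1,2,16,2,1,32] (ℓ=6, even), read p_5/q_5
a_0=16:  p_0=16·1+0=16,  q_0=16·0+1=1
a_1=1:  p_1=1·16+1=17,  q_1=1·1+0=1
…
a_4=2:  p_4=2·817+50=1684,  q_4=2·49+3=101
a_5=1:  p_5=1·1684+817=2501,  q_5=1·101+49=150
fundamental: x₁=2501, y₁=150  (since 6255001 − 278·22500 = 1)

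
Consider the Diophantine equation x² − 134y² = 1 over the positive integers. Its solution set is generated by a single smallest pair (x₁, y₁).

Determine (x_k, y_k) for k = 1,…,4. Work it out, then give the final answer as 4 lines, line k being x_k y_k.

[11; 1,1,2,1,3,…,1,1,22] for √134; ℓ=14 ⇒ convergent index 13
a_0=11:  p_0=11·1+0=11,  q_0=11·0+1=1
…
a_3=2:  p_3=2·23+12=58,  q_3=2·2+1=5
…
a_7=10:  p_7=10·382+301=4121,  q_7=10·33+26=356
…
a_11=2:  p_11=2·22133+17630=61896,  q_11=2·1912+1523=5347
a_12=1:  p_12=1·61896+22133=84029,  q_12=1·5347+1912=7259
a_13=1:  p_13=1·84029+61896=145925,  q_13=1·7259+5347=12606
(x₁, y₁) = (145925, 12606);  145925² − 134·12606² = 1 ✓
(145925+12606√134)^2 = 42588211249 + 3679061100√134
(145925+12606√134)^3 = 12429369452874725 + 1073733982022394√134
(145925+12606√134)^4 = 3627511474778900280001 + 313369262649556627800√134

145925 12606
42588211249 3679061100
12429369452874725 1073733982022394
3627511474778900280001 313369262649556627800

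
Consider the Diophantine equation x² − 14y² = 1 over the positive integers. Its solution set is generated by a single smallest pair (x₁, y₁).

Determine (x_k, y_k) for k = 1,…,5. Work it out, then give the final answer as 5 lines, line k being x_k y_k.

15 4
449 120
13455 3596
403201 107760
12082575 3229204

[3; 1,2,1,6] for √14; ℓ=4 ⇒ convergent index 3
a_0=3:  p_0=3·1+0=3,  q_0=3·0+1=1
a_1=1:  p_1=1·3+1=4,  q_1=1·1+0=1
a_2=2:  p_2=2·4+3=11,  q_2=2·1+1=3
a_3=1:  p_3=1·11+4=15,  q_3=1·3+1=4
(x₁, y₁) = (15, 4);  15² − 14·4² = 1 ✓
n=2: (15,4)∘(15,4) = (15·15+14·4·4, 15·4+4·15) = (449,120)
n=3: (449,120)∘(15,4) = (15·449+14·4·120, 15·120+4·449) = (13455,3596)
n=4: (13455,3596)∘(15,4) = (15·13455+14·4·3596, 15·3596+4·13455) = (403201,107760)
n=5: (403201,107760)∘(15,4) = (15·403201+14·4·107760, 15·107760+4·403201) = (12082575,3229204)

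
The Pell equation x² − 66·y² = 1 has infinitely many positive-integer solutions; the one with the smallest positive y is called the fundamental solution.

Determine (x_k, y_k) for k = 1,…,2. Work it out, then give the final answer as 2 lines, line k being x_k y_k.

65 8
8449 1040

[8; 8,16] for √66; ℓ=2 ⇒ convergent index 1
step 0: (8, 1)  from 8·(1,0) + (0,1)
step 1: (65, 8)  from 8·(8,1) + (1,0)
→ (65, 8).  Check: 65²=4225, 66·8²=4224, difference 1.
k=2:  x_2 = 65·65+66·8·8 = 8449,  y_2 = 65·8+8·65 = 1040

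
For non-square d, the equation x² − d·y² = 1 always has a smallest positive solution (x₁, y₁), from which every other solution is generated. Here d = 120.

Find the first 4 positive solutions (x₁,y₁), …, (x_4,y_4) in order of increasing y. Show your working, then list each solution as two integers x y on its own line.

d=120: √d = [10; 1,20] (ℓ=2, even), read p_1/q_1
k=0  a_k=10  p_k/q_k = 10/1
k=1  a_k=1  p_k/q_k = 11/1
fundamental: x₁=11, y₁=1  (since 121 − 120·1 = 1)
n=2: (11,1)∘(11,1) = (11·11+120·1·1, 11·1+1·11) = (241,22)
n=3: (241,22)∘(11,1) = (11·241+120·1·22, 11·22+1·241) = (5291,483)
n=4: (5291,483)∘(11,1) = (11·5291+120·1·483, 11·483+1·5291) = (116161,10604)

11 1
241 22
5291 483
116161 10604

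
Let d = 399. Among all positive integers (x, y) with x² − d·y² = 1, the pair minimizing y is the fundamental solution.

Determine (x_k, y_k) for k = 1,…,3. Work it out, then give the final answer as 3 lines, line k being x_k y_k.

√399 = [19; 1,38, …], period ℓ=2 (even) → k=1
k=0  a_k=19  p_k/q_k = 19/1
k=1  a_k=1  p_k/q_k = 20/1
(x₁, y₁) = (20, 1);  20² − 399·1² = 1 ✓
n=2: (20,1)∘(20,1) = (20·20+399·1·1, 20·1+1·20) = (799,40)
n=3: (799,40)∘(20,1) = (20·799+399·1·40, 20·40+1·799) = (31940,1599)

20 1
799 40
31940 1599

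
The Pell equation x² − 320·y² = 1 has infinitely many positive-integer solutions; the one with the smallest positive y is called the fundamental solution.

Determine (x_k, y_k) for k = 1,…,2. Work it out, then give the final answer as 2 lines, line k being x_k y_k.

161 9
51841 2898

d=320: √d = [17; 1,7,1,34] (ℓ=4, even), read p_3/q_3
k=0  a_k=17  p_k/q_k = 17/1
k=1  a_k=1  p_k/q_k = 18/1
k=2  a_k=7  p_k/q_k = 143/8
k=3  a_k=1  p_k/q_k = 161/9
(x₁, y₁) = (161, 9);  161² − 320·9² = 1 ✓
n=2: (161,9)∘(161,9) = (161·161+320·9·9, 161·9+9·161) = (51841,2898)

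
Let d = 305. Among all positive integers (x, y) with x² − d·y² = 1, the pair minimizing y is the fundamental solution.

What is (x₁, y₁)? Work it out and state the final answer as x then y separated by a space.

√305 = [17; 2,6,2,34, …], period ℓ=4 (even) → k=3
i=0: a=17 ⇒ p=17, q=1
…
i=2: a=6 ⇒ p=227, q=13
i=3: a=2 ⇒ p=489, q=28
(x₁, y₁) = (489, 28);  489² − 305·28² = 1 ✓

489 28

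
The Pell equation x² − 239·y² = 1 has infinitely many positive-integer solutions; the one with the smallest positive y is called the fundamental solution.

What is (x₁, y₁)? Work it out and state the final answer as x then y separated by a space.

6195120 400729

√239 → a₀=15, period (2,5,1,2,4,15,4,2,1,5,2,30); ℓ=12 even so k=11
step 0: (15, 1)  from 15·(1,0) + (0,1)
…
step 3: (201, 13)  from 1·(170,11) + (31,2)
…
step 6: (37907, 2452)  from 15·(2489,161) + (572,37)
step 7: (154117, 9969)  from 4·(37907,2452) + (2489,161)
…
step 10: (2847431, 184185)  from 5·(500258,32359) + (346141,22390)
step 11: (6195120, 400729)  from 2·(2847431,184185) + (500258,32359)
→ (6195120, 400729).  Check: 6195120²=38379511814400, 239·400729²=38379511814399, difference 1.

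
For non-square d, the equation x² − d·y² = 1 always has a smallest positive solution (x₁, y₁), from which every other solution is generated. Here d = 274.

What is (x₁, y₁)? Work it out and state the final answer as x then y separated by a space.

√274 = [16; 1,1,4,4,1,1,32, …], period ℓ=7 (odd) → k=13
i=0: a=16 ⇒ p=16, q=1
i=1: a=1 ⇒ p=17, q=1
…
i=3: a=4 ⇒ p=149, q=9
…
i=5: a=1 ⇒ p=778, q=47
…
i=7: a=32 ⇒ p=45802, q=2767
i=8: a=1 ⇒ p=47209, q=2852
i=9: a=1 ⇒ p=93011, q=5619
i=10: a=4 ⇒ p=419253, q=25328
i=11: a=4 ⇒ p=1770023, q=106931
i=12: a=1 ⇒ p=2189276, q=132259
i=13: a=1 ⇒ p=3959299, q=239190
fundamental: x₁=3959299, y₁=239190  (since 15676048571401 − 274·57211856100 = 1)

3959299 239190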